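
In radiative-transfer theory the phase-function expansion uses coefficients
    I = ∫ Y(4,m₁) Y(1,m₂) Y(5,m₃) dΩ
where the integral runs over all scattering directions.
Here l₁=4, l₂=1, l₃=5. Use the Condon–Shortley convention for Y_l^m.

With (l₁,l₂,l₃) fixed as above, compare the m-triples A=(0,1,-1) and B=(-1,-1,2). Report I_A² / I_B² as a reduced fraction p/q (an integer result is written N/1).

5/7

l's match ⇒ only the (l;m) 3-j factors differ between A and B.
A: triangle coeff Δ(4,1,5) = 1/495; Σ_t [0,0]: t=0:+1/1152 = 1/1152; (3j)²=1/33 [(4 1 5; 0 1 -1)], sign=+1
B: triangle coeff Δ(4,1,5) = 1/495; Σ_t [0,0]: t=0:+1/1440 = 1/1440; (3j)²=7/165 [(4 1 5; -1 -1 2)], sign=-1
I_A²/I_B² = (1/33)/(7/165) = 5/7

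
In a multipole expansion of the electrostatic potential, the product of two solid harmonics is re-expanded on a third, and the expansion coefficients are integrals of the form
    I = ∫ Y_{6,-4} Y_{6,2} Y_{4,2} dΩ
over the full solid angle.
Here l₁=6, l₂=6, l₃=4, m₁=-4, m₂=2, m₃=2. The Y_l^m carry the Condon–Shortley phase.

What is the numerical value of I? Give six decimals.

0.060095

Rules hold: Σm=0, L=16 even, 0≤4≤12.
N = 13·13·9 = 1521
Δ = 8!·4!·4!/17! = 1/15315300
Racah Σ t=2..6: t=2:+1/829440 t=3:−1/25920 t=4:+1/9216 t=5:−1/25920 t=6:+1/829440 = 7/207360
⇒ 3j(6 6 4; 0 0 0)² = 28/2431, sgn +1
Racah Σ t=6..8: t=6:+1/138240 t=7:−1/181440 t=8:+1/3870720 = 23/11612160
⇒ 3j(6 6 4; -4 2 2)² = 529/204204, sgn +1
4πI² = N·(3j₀)²·(3jₘ)² = 1587/34969
I = +1·√(0.0453831/4π) = 0.06009550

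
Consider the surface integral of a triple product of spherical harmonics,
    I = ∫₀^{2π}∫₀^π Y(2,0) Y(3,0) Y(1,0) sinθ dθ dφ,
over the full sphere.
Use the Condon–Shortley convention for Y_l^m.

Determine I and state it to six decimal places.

Rules hold: Σm=0, L=6 even, 1≤1≤5.
N = 5·7·3 = 105
Δ = 4!·0!·2!/7! = 1/105
Racah Σ t=2..2: t=2:+1/4 = 1/4
⇒ 3j(2 3 1; 0 0 0)² = 3/35, sgn -1
(m-triple is (0,0,0) — same symbol as above.)
4πI² = N·(3j₀)²·(3jₘ)² = 27/35
I = +1·√(0.771429/4π) = 0.24776670

0.247767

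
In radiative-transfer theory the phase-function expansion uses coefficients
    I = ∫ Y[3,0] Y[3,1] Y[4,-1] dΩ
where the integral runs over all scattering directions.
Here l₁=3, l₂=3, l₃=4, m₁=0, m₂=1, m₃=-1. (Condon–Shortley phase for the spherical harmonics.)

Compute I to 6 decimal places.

Checks pass: Σm=0; 10 even; l₃=4∈[0,6].
(2·3+1)(2·3+1)(2·4+1) = 441
Δ: 2! 4! 4! / 11! → 1/34650
sum: t=0:+1/72 t=1:−1/16 t=2:+1/72 = -5/144
3j²(3 3 4; 0 0 0) = Δ·Π!·Σ² = 2/77  (sign -1)
sum: t=0:+1/288 t=1:−1/24 t=2:+1/48 = -5/288
3j²(3 3 4; 0 1 -1) = Δ·Π!·Σ² = 5/462  (sign +1)
combine: 4πI² = 441·2/77·5/462 = 15/121
take √, sign -1: I = -0.09932258

-0.099323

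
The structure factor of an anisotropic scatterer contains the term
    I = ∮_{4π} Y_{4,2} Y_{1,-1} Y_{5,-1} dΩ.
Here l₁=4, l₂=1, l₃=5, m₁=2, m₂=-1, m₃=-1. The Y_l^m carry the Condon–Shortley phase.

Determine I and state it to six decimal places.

-0.120286

m-sum 0 ✓  L=10 even ✓  3≤5≤5 ✓
Π(2lᵢ+1) = 9×3×11 = 297
triangle coeff Δ(4,1,5) = 1/495
Σ_t [0,0]: t=0:+1/576 = 1/576
(3j)²=5/99 [(4 1 5; 0 0 0)], sign=-1
Σ_t [0,0]: t=0:+1/2880 = 1/2880
(3j)²=2/165 [(4 1 5; 2 -1 -1)], sign=+1
⇒ 4πI² = 2/11
I = (-1)√(2/11/(4π)) = -0.12028562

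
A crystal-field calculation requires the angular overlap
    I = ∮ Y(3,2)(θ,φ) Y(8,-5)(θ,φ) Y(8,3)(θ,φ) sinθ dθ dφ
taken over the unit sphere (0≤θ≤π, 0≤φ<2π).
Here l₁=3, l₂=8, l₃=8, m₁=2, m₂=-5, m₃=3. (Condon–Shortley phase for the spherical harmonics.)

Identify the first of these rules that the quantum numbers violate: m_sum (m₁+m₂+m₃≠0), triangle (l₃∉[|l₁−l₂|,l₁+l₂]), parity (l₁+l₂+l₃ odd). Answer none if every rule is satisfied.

Σmᵢ = 0  ✓
l₃∈[|l₁−l₂|,l₁+l₂]=[5,11], have l₃=8  ✓
Σlᵢ = 19 ⇒ odd  ✗

parity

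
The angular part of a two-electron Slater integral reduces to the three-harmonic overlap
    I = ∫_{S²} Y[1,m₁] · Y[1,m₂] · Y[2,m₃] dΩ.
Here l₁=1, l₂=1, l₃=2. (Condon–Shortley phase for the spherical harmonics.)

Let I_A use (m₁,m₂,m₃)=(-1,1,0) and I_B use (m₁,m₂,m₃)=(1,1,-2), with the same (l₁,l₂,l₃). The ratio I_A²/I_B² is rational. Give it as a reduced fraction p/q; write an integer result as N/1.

1/6

Same 1,1,2: normalisation and zero-m 3j drop out of the ratio.
A: Δ: 0! 2! 2! / 5! → 1/30; sum: t=0:+1/4 = 1/4; 3j²(1 1 2; -1 1 0) = Δ·Π!·Σ² = 1/30  (sign +1)
B: Δ: 0! 2! 2! / 5! → 1/30; sum: t=0:+1/4 = 1/4; 3j²(1 1 2; 1 1 -2) = Δ·Π!·Σ² = 1/5  (sign +1)
I_A²/I_B² = (1/30)/(1/5) = 1/6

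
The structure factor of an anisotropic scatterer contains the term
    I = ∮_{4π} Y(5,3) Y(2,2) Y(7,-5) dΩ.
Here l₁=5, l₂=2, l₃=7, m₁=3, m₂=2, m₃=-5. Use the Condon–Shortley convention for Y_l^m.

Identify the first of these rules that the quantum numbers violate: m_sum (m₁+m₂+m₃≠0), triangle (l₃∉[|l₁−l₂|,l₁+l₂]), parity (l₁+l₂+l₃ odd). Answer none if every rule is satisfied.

m₁+m₂+m₃ = 3 + 2 − 5 = 0  ✓
triangle: |5−2|=3 ≤ l₃=7 ≤ 5+2=7  ✓
parity: l₁+l₂+l₃ = 14 is even  ✓

none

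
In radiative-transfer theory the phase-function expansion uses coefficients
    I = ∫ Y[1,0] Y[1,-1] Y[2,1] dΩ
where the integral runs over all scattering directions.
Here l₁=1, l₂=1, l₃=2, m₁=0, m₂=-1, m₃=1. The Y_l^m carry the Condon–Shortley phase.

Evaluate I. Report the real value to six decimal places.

-0.218510

Rules hold: Σm=0, L=4 even, 0≤2≤2.
N = 3·3·5 = 45
Δ = 0!·2!·2!/5! = 1/30
Racah Σ t=0..0: t=0:+1/1 = 1/1
⇒ 3j(1 1 2; 0 0 0)² = 2/15, sgn +1
Racah Σ t=0..0: t=0:+1/2 = 1/2
⇒ 3j(1 1 2; 0 -1 1)² = 1/10, sgn -1
4πI² = N·(3j₀)²·(3jₘ)² = 3/5
I = -1·√(0.6/4π) = -0.21850969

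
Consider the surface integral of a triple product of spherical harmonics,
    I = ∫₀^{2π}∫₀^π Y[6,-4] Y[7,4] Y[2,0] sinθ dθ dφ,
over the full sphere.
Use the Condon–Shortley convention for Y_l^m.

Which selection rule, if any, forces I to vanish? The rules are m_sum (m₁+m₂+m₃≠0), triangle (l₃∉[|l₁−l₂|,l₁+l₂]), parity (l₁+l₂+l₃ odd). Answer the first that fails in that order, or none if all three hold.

m₁+m₂+m₃ = -4 + 4 + 0 = 0  ✓
triangle: |6−7|=1 ≤ l₃=2 ≤ 6+7=13  ✓
parity: l₁+l₂+l₃ = 15 is odd  ✗

parity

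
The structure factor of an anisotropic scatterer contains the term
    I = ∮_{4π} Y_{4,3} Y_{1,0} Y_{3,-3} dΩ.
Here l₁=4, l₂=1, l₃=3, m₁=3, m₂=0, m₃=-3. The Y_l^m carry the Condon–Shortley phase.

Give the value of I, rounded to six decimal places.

-0.162868

Checks pass: Σm=0; 8 even; l₃=3∈[3,5].
(2·4+1)(2·1+1)(2·3+1) = 189
Δ: 2! 6! 0! / 9! → 1/252
sum: t=1:−1/36 = -1/36
3j²(4 1 3; 0 0 0) = Δ·Π!·Σ² = 4/63  (sign +1)
sum: t=1:−1/720 = -1/720
3j²(4 1 3; 3 0 -3) = Δ·Π!·Σ² = 1/36  (sign -1)
combine: 4πI² = 189·4/63·1/36 = 1/3
take √, sign -1: I = -0.16286750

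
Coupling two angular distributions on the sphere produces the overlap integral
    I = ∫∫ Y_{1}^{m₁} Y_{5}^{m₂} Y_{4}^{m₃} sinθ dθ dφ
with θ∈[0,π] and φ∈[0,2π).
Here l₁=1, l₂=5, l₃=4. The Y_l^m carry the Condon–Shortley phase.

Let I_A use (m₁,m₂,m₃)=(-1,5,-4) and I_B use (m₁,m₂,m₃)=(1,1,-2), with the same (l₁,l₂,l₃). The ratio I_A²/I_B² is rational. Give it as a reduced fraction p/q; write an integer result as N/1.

15/2

Same 1,5,4: normalisation and zero-m 3j drop out of the ratio.
A: Δ: 2! 0! 8! / 11! → 1/495; sum: t=2:+1/80640 = 1/80640; 3j²(1 5 4; -1 5 -4) = Δ·Π!·Σ² = 1/11  (sign +1)
B: Δ: 2! 0! 8! / 11! → 1/495; sum: t=0:+1/2880 = 1/2880; 3j²(1 5 4; 1 1 -2) = Δ·Π!·Σ² = 2/165  (sign +1)
I_A²/I_B² = (1/11)/(2/165) = 15/2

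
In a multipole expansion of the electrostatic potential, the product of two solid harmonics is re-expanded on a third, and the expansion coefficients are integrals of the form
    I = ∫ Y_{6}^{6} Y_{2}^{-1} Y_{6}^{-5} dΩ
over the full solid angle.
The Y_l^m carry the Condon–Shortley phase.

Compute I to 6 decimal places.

m-sum 0 ✓  L=14 even ✓  4≤6≤8 ✓
Π(2lᵢ+1) = 13×5×13 = 845
triangle coeff Δ(6,2,6) = 1/90090
Σ_t [0,2]: t=0:+1/69120 t=1:−1/14400 t=2:+1/69120 = -7/172800
(3j)²=14/715 [(6 2 6; 0 0 0)], sign=-1
Σ_t [0,0]: t=0:+1/7257600 = 1/7257600
(3j)²=11/455 [(6 2 6; 6 -1 -5)], sign=-1
⇒ 4πI² = 2/5
I = (+1)√(2/5/(4π)) = 0.17841241

0.178412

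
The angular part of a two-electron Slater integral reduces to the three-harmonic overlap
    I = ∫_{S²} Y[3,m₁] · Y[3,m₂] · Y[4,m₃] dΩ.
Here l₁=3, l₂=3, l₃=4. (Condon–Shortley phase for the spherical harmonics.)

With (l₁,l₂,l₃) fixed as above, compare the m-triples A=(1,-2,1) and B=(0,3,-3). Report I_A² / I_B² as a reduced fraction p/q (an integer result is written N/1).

32/63

Shared (l₁,l₂,l₃)=(3,3,4): N and (l;000)² cancel in I_A²/I_B².
A: Δ = 2!·4!·4!/11! = 1/34650; Racah Σ t=0..1: t=0:+1/48 t=1:−1/144 = 1/72; ⇒ 3j(3 3 4; 1 -2 1)² = 16/693, sgn -1
B: Δ = 2!·4!·4!/11! = 1/34650; Racah Σ t=2..2: t=2:+1/288 = 1/288; ⇒ 3j(3 3 4; 0 3 -3)² = 1/22, sgn -1
I_A²/I_B² = (16/693)/(1/22) = 32/63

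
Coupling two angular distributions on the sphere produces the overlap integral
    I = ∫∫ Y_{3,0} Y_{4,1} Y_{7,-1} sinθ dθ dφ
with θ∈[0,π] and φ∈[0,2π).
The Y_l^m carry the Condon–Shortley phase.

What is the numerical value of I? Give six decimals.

m-sum 0 ✓  L=14 even ✓  1≤7≤7 ✓
Π(2lᵢ+1) = 7×9×15 = 945
triangle coeff Δ(3,4,7) = 1/45045
Σ_t [0,0]: t=0:+1/20736 = 1/20736
(3j)²=35/1287 [(3 4 7; 0 0 0)], sign=-1
Σ_t [0,0]: t=0:+1/25920 = 1/25920
(3j)²=32/1287 [(3 4 7; 0 1 -1)], sign=+1
⇒ 4πI² = 39200/61347
I = (-1)√(39200/61347/(4π)) = -0.22549735

-0.225497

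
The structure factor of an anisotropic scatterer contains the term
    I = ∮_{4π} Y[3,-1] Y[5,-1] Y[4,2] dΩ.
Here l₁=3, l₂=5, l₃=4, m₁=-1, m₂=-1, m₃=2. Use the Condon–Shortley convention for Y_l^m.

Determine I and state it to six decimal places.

m-sum 0 ✓  L=12 even ✓  2≤4≤8 ✓
Π(2lᵢ+1) = 7×11×9 = 693
triangle coeff Δ(3,5,4) = 1/180180
Σ_t [1,3]: t=1:−1/576 t=2:+1/144 t=3:−1/576 = 1/288
(3j)²=20/1001 [(3 5 4; 0 0 0)], sign=+1
Σ_t [2,4]: t=2:+1/384 t=3:−1/720 t=4:+1/34560 = 43/34560
(3j)²=1849/180180 [(3 5 4; -1 -1 2)], sign=+1
⇒ 4πI² = 1849/13013
I = (+1)√(1849/13013/(4π)) = 0.10633465

0.106335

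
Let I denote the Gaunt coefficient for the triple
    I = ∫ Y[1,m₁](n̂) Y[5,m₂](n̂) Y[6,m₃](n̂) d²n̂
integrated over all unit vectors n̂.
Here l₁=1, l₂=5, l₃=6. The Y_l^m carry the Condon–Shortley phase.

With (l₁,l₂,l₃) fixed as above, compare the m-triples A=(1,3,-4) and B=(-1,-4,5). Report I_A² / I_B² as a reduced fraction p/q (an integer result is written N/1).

Shared (l₁,l₂,l₃)=(1,5,6): N and (l;000)² cancel in I_A²/I_B².
A: Δ = 0!·2!·10!/13! = 1/858; Racah Σ t=0..0: t=0:+1/161280 = 1/161280; ⇒ 3j(1 5 6; 1 3 -4)² = 15/286, sgn +1
B: Δ = 0!·2!·10!/13! = 1/858; Racah Σ t=0..0: t=0:+1/725760 = 1/725760; ⇒ 3j(1 5 6; -1 -4 5)² = 5/78, sgn -1
I_A²/I_B² = (15/286)/(5/78) = 9/11

9/11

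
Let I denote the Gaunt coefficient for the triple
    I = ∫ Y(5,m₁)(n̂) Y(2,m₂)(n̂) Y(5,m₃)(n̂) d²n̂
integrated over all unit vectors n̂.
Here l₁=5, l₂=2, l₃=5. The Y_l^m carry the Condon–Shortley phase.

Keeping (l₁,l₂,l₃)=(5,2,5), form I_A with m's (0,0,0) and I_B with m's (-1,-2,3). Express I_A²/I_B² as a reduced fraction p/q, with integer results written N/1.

25/28

Shared (l₁,l₂,l₃)=(5,2,5): N and (l;000)² cancel in I_A²/I_B².
A: Δ = 2!·8!·2!/13! = 1/38610; Racah Σ t=0..2: t=0:+1/2880 t=1:−1/576 t=2:+1/2880 = -1/960; ⇒ 3j(5 2 5; 0 0 0)² = 10/429, sgn +1
B: Δ = 2!·8!·2!/13! = 1/38610; Racah Σ t=0..0: t=0:+1/5760 = 1/5760; ⇒ 3j(5 2 5; -1 -2 3)² = 56/2145, sgn +1
I_A²/I_B² = (10/429)/(56/2145) = 25/28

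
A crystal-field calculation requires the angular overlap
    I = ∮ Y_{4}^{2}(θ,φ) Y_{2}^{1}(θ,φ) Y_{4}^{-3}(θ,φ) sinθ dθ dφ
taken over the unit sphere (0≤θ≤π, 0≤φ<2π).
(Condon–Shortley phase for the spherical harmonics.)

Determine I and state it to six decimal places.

-0.187702

m-sum 0 ✓  L=10 even ✓  2≤4≤6 ✓
Π(2lᵢ+1) = 9×5×9 = 405
triangle coeff Δ(4,2,4) = 1/13860
Σ_t [0,2]: t=0:+1/192 t=1:−1/36 t=2:+1/192 = -5/288
(3j)²=20/693 [(4 2 4; 0 0 0)], sign=-1
Σ_t [1,2]: t=1:−1/240 t=2:+1/1440 = -1/288
(3j)²=5/132 [(4 2 4; 2 1 -3)], sign=+1
⇒ 4πI² = 375/847
I = (-1)√(375/847/(4π)) = -0.18770204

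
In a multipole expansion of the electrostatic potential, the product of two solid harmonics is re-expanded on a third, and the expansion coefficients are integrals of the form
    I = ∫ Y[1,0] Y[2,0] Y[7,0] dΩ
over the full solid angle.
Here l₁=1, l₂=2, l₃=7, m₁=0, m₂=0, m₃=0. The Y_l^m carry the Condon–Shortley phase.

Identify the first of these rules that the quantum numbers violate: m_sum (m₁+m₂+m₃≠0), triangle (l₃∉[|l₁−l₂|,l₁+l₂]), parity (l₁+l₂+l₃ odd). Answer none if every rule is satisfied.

azimuthal sum: 0 + 0 + 0 = 0  ✓
1 ≤ 7 ≤ 3 (triangle on l)  ✗
L = 1 + 2 + 7 = 10 (even)

triangle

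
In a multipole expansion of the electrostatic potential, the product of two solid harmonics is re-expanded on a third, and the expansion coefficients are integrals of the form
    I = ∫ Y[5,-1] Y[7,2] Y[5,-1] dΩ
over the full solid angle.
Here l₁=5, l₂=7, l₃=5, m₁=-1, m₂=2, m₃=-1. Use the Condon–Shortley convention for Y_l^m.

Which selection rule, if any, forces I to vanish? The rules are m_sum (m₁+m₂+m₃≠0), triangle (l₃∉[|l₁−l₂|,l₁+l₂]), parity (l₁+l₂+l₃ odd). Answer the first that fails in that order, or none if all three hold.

Σmᵢ = 0  ✓
l₃∈[|l₁−l₂|,l₁+l₂]=[2,12], have l₃=5  ✓
Σlᵢ = 17 ⇒ odd  ✗

parity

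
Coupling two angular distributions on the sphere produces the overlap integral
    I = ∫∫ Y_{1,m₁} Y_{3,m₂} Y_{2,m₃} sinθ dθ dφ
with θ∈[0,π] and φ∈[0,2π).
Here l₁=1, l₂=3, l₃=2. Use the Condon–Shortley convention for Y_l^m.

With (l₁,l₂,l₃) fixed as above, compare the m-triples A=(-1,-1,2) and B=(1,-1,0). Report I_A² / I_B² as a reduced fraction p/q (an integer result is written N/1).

1/6

l's match ⇒ only the (l;m) 3-j factors differ between A and B.
A: triangle coeff Δ(1,3,2) = 1/105; Σ_t [2,2]: t=2:+1/48 = 1/48; (3j)²=1/105 [(1 3 2; -1 -1 2)], sign=+1
B: triangle coeff Δ(1,3,2) = 1/105; Σ_t [0,0]: t=0:+1/8 = 1/8; (3j)²=2/35 [(1 3 2; 1 -1 0)], sign=+1
I_A²/I_B² = (1/105)/(2/35) = 1/6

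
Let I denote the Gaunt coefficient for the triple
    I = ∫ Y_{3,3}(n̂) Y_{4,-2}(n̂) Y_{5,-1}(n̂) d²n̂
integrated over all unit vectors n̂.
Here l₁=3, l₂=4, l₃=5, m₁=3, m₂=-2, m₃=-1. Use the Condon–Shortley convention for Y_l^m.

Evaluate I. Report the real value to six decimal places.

0.143662

Rules hold: Σm=0, L=12 even, 1≤5≤7.
N = 7·9·11 = 693
Δ = 2!·4!·6!/13! = 1/180180
Racah Σ t=0..2: t=0:+1/576 t=1:−1/144 t=2:+1/576 = -1/288
⇒ 3j(3 4 5; 0 0 0)² = 20/1001, sgn +1
Racah Σ t=0..0: t=0:+1/2304 = 1/2304
⇒ 3j(3 4 5; 3 -2 -1)² = 75/4004, sgn +1
4πI² = N·(3j₀)²·(3jₘ)² = 3375/13013
I = +1·√(0.259356/4π) = 0.14366244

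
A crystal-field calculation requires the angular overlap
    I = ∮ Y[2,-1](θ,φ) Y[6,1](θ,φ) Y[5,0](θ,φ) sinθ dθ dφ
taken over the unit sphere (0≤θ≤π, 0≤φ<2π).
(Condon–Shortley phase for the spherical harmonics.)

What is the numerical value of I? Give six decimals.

L=13 odd ⇒ parity kills the (l;000) factor ⇒ I = 0

0.000000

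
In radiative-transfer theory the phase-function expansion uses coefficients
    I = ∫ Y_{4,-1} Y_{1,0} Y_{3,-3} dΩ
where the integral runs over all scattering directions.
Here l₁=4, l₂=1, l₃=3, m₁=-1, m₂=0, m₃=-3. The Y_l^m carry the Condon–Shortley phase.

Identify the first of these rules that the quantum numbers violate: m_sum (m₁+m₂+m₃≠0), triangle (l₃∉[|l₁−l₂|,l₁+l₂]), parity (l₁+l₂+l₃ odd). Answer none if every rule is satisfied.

m_sum

azimuthal sum: -1 + 0 − 3 = -4  ✗
3 ≤ 3 ≤ 5 (triangle on l)
L = 4 + 1 + 3 = 8 (even)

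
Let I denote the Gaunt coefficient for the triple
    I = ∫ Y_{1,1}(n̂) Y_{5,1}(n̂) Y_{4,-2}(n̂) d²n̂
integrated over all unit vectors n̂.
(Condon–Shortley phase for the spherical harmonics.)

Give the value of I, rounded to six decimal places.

-0.120286

Rules hold: Σm=0, L=10 even, 4≤4≤6.
N = 3·11·9 = 297
Δ = 2!·0!·8!/11! = 1/495
Racah Σ t=1..1: t=1:−1/576 = -1/576
⇒ 3j(1 5 4; 0 0 0)² = 5/99, sgn -1
Racah Σ t=0..0: t=0:+1/2880 = 1/2880
⇒ 3j(1 5 4; 1 1 -2)² = 2/165, sgn +1
4πI² = N·(3j₀)²·(3jₘ)² = 2/11
I = -1·√(0.181818/4π) = -0.12028562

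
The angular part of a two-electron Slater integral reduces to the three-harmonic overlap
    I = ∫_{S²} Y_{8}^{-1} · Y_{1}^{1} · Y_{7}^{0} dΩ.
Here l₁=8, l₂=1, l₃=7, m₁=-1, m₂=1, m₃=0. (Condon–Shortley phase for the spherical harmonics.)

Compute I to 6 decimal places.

-0.183585

Checks pass: Σm=0; 16 even; l₃=7∈[7,9].
(2·8+1)(2·1+1)(2·7+1) = 765
Δ: 2! 14! 0! / 17! → 1/2040
sum: t=1:−1/25401600 = -1/25401600
3j²(8 1 7; 0 0 0) = Δ·Π!·Σ² = 8/255  (sign +1)
sum: t=2:+1/50803200 = 1/50803200
3j²(8 1 7; -1 1 0) = Δ·Π!·Σ² = 3/170  (sign -1)
combine: 4πI² = 765·8/255·3/170 = 36/85
take √, sign -1: I = -0.18358486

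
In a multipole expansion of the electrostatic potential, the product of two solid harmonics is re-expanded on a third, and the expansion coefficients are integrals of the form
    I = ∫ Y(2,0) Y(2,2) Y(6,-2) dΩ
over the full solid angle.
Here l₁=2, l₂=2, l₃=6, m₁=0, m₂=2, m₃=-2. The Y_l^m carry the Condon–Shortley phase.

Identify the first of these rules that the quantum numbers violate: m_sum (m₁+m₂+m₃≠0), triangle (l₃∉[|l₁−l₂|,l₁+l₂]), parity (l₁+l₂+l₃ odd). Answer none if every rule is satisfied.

azimuthal sum: 0 + 2 − 2 = 0  ✓
0 ≤ 6 ≤ 4 (triangle on l)  ✗
L = 2 + 2 + 6 = 10 (even)

triangle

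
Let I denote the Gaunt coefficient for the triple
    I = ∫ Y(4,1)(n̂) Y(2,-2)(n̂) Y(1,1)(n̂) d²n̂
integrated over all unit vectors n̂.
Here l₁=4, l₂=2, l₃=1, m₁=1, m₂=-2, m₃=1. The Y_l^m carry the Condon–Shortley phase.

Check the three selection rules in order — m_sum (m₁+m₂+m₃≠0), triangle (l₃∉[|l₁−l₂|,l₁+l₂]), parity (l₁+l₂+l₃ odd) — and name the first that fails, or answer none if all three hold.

triangle

Σmᵢ = 0  ✓
l₃∈[|l₁−l₂|,l₁+l₂]=[2,6], have l₃=1  ✗
Σlᵢ = 7 ⇒ odd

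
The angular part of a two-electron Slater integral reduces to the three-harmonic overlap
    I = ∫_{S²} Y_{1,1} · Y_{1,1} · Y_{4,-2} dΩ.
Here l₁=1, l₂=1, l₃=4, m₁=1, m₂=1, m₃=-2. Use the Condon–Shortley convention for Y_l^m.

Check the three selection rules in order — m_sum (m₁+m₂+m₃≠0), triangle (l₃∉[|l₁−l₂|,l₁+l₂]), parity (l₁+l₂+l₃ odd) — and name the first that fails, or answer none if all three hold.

triangle

m₁+m₂+m₃ = 1 + 1 − 2 = 0  ✓
triangle: |1−1|=0 ≤ l₃=4 ≤ 1+1=2  ✗
parity: l₁+l₂+l₃ = 6 is even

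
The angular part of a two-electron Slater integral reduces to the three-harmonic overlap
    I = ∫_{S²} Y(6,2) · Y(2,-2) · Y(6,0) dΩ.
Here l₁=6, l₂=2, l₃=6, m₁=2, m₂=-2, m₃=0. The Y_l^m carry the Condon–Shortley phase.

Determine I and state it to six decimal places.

-0.191909

m-sum 0 ✓  L=14 even ✓  4≤6≤8 ✓
Π(2lᵢ+1) = 13×5×13 = 845
triangle coeff Δ(6,2,6) = 1/90090
Σ_t [0,2]: t=0:+1/69120 t=1:−1/14400 t=2:+1/69120 = -7/172800
(3j)²=14/715 [(6 2 6; 0 0 0)], sign=-1
Σ_t [0,0]: t=0:+1/69120 = 1/69120
(3j)²=4/143 [(6 2 6; 2 -2 0)], sign=+1
⇒ 4πI² = 56/121
I = (-1)√(56/121/(4π)) = -0.19190947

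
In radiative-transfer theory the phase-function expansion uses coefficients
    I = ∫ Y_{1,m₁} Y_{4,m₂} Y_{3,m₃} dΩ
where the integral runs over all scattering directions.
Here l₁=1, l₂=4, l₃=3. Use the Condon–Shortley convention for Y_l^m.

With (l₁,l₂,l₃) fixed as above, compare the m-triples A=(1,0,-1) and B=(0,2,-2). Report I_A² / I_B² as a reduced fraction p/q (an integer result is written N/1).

Shared (l₁,l₂,l₃)=(1,4,3): N and (l;000)² cancel in I_A²/I_B².
A: Δ = 2!·0!·6!/9! = 1/252; Racah Σ t=0..0: t=0:+1/96 = 1/96; ⇒ 3j(1 4 3; 1 0 -1)² = 1/42, sgn +1
B: Δ = 2!·0!·6!/9! = 1/252; Racah Σ t=1..1: t=1:−1/120 = -1/120; ⇒ 3j(1 4 3; 0 2 -2)² = 1/21, sgn +1
I_A²/I_B² = (1/42)/(1/21) = 1/2

1/2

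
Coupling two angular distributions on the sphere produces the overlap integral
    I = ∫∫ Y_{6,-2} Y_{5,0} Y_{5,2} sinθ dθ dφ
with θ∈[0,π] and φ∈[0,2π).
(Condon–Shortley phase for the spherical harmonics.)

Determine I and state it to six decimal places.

Checks pass: Σm=0; 16 even; l₃=5∈[1,11].
(2·6+1)(2·5+1)(2·5+1) = 1573
Δ: 6! 6! 4! / 17! → 1/28588560
sum: t=1:−1/345600 t=2:+1/13824 t=3:−1/5184 t=4:+1/13824 t=5:−1/345600 = -7/129600
3j²(6 5 5; 0 0 0) = Δ·Π!·Σ² = 80/7293  (sign +1)
sum: t=2:+1/207360 t=3:−1/17280 t=4:+1/13824 t=5:−1/103680 = 1/103680
3j²(6 5 5; -2 0 2) = Δ·Π!·Σ² = 10/7293  (sign -1)
combine: 4πI² = 1573·80/7293·10/7293 = 800/33813
take √, sign -1: I = -0.04339086

-0.043391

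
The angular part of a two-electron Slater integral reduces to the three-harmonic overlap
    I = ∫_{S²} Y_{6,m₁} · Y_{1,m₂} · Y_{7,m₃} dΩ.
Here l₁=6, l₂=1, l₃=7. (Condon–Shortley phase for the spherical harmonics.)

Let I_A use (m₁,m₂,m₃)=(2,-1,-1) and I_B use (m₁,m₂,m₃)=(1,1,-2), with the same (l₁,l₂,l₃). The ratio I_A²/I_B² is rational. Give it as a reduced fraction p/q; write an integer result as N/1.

l's match ⇒ only the (l;m) 3-j factors differ between A and B.
A: triangle coeff Δ(6,1,7) = 1/1365; Σ_t [0,0]: t=0:+1/1935360 = 1/1935360; (3j)²=1/91 [(6 1 7; 2 -1 -1)], sign=+1
B: triangle coeff Δ(6,1,7) = 1/1365; Σ_t [0,0]: t=0:+1/1209600 = 1/1209600; (3j)²=12/455 [(6 1 7; 1 1 -2)], sign=-1
I_A²/I_B² = (1/91)/(12/455) = 5/12

5/12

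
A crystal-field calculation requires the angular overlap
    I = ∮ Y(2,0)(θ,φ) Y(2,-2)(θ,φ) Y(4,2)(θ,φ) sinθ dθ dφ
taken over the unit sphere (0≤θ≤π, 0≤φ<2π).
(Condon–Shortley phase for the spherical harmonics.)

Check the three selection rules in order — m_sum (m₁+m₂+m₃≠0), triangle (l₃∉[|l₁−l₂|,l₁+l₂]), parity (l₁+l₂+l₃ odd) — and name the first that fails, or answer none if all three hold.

none

m₁+m₂+m₃ = 0 − 2 + 2 = 0  ✓
triangle: |2−2|=0 ≤ l₃=4 ≤ 2+2=4  ✓
parity: l₁+l₂+l₃ = 8 is even  ✓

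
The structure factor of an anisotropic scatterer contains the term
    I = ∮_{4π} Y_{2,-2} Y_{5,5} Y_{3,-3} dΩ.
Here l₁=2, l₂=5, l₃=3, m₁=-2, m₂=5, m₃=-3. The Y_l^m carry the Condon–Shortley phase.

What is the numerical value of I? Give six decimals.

-0.347235

m-sum 0 ✓  L=10 even ✓  3≤3≤7 ✓
Π(2lᵢ+1) = 5×11×7 = 385
triangle coeff Δ(2,5,3) = 1/2310
Σ_t [2,2]: t=2:+1/144 = 1/144
(3j)²=10/231 [(2 5 3; 0 0 0)], sign=-1
Σ_t [4,4]: t=4:+1/17280 = 1/17280
(3j)²=1/11 [(2 5 3; -2 5 -3)], sign=+1
⇒ 4πI² = 50/33
I = (-1)√(50/33/(4π)) = -0.34723469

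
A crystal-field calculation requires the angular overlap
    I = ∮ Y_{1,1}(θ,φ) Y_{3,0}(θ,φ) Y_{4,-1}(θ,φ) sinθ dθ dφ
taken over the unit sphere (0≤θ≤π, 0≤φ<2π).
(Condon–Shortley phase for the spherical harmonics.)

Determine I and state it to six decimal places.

Rules hold: Σm=0, L=8 even, 2≤4≤4.
N = 3·7·9 = 189
Δ = 0!·2!·6!/9! = 1/252
Racah Σ t=0..0: t=0:+1/36 = 1/36
⇒ 3j(1 3 4; 0 0 0)² = 4/63, sgn +1
Racah Σ t=0..0: t=0:+1/72 = 1/72
⇒ 3j(1 3 4; 1 0 -1)² = 5/126, sgn -1
4πI² = N·(3j₀)²·(3jₘ)² = 10/21
I = -1·√(0.47619/4π) = -0.19466390

-0.194664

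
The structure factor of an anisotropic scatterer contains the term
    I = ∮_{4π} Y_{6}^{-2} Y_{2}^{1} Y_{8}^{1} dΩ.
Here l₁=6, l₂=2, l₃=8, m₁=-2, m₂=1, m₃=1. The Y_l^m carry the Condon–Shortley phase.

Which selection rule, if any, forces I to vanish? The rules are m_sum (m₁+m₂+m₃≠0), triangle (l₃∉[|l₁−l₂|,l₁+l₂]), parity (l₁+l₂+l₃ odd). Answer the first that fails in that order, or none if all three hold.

none

m₁+m₂+m₃ = -2 + 1 + 1 = 0  ✓
triangle: |6−2|=4 ≤ l₃=8 ≤ 6+2=8  ✓
parity: l₁+l₂+l₃ = 16 is even  ✓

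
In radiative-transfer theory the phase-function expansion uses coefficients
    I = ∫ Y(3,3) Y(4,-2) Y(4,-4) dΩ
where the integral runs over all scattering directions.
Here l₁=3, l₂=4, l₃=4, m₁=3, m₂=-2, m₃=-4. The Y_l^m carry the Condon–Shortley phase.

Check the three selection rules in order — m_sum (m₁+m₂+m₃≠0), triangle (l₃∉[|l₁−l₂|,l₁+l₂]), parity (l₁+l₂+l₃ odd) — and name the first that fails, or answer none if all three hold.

Σmᵢ = -3  ✗
l₃∈[|l₁−l₂|,l₁+l₂]=[1,7], have l₃=4
Σlᵢ = 11 ⇒ odd

m_sum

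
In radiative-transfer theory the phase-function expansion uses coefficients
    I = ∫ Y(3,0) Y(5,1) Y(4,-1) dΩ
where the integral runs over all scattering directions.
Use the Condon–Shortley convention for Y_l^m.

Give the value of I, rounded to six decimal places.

Checks pass: Σm=0; 12 even; l₃=4∈[2,8].
(2·3+1)(2·5+1)(2·4+1) = 693
Δ: 4! 2! 6! / 13! → 1/180180
sum: t=1:−1/576 t=2:+1/144 t=3:−1/576 = 1/288
3j²(3 5 4; 0 0 0) = Δ·Π!·Σ² = 20/1001  (sign +1)
sum: t=1:−1/1440 t=2:+1/192 t=3:−1/432 = 19/8640
3j²(3 5 4; 0 1 -1) = Δ·Π!·Σ² = 361/30030  (sign -1)
combine: 4πI² = 693·20/1001·361/30030 = 2166/13013
take √, sign -1: I = -0.11508947

-0.115089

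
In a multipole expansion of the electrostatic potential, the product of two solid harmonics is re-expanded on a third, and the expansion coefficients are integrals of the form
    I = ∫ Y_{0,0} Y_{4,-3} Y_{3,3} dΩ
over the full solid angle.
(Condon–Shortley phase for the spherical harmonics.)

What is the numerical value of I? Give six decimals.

|0−4|≤3≤0+4 violated ⇒ I = 0

0.000000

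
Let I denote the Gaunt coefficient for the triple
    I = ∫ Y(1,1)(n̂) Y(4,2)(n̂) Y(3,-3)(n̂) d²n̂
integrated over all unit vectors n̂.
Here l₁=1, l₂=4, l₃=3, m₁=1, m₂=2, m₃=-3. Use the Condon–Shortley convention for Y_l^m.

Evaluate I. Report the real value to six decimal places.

0.061558

m-sum 0 ✓  L=8 even ✓  3≤3≤5 ✓
Π(2lᵢ+1) = 3×9×7 = 189
triangle coeff Δ(1,4,3) = 1/252
Σ_t [1,1]: t=1:−1/36 = -1/36
(3j)²=4/63 [(1 4 3; 0 0 0)], sign=+1
Σ_t [0,0]: t=0:+1/1440 = 1/1440
(3j)²=1/252 [(1 4 3; 1 2 -3)], sign=+1
⇒ 4πI² = 1/21
I = (+1)√(1/21/(4π)) = 0.06155813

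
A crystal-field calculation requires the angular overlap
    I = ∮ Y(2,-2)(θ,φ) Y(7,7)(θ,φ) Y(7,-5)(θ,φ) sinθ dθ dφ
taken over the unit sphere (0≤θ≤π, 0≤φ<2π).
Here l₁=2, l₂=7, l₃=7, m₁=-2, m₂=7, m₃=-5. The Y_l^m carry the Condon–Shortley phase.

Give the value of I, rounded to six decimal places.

0.066694

Checks pass: Σm=0; 16 even; l₃=7∈[5,9].
(2·2+1)(2·7+1)(2·7+1) = 1125
Δ: 2! 2! 12! / 17! → 1/185640
sum: t=0:+1/2419200 t=1:−1/518400 t=2:+1/2419200 = -1/907200
3j²(2 7 7; 0 0 0) = Δ·Π!·Σ² = 56/3315  (sign +1)
sum: t=2:+1/1916006400 = 1/1916006400
3j²(2 7 7; -2 7 -5) = Δ·Π!·Σ² = 1/340  (sign +1)
combine: 4πI² = 1125·56/3315·1/340 = 210/3757
take √, sign +1: I = 0.06669359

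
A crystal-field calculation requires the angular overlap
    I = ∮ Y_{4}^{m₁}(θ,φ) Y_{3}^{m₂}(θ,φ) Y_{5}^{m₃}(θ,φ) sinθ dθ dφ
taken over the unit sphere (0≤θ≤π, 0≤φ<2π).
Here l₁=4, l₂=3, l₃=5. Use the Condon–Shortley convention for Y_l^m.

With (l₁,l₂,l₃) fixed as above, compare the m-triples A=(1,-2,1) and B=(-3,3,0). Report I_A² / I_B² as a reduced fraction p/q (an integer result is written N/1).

l's match ⇒ only the (l;m) 3-j factors differ between A and B.
A: triangle coeff Δ(4,3,5) = 1/180180; Σ_t [0,1]: t=0:+1/432 t=1:−1/1152 = 5/3456; (3j)²=625/36036 [(4 3 5; 1 -2 1)], sign=+1
B: triangle coeff Δ(4,3,5) = 1/180180; Σ_t [2,2]: t=2:+1/5760 = 1/5760; (3j)²=5/572 [(4 3 5; -3 3 0)], sign=-1
I_A²/I_B² = (625/36036)/(5/572) = 125/63

125/63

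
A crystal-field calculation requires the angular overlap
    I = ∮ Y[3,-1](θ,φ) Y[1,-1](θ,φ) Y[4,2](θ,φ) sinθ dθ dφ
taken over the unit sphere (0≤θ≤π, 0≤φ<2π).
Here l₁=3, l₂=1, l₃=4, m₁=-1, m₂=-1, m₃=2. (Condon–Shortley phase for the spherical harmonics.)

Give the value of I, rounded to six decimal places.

0.238414

Checks pass: Σm=0; 8 even; l₃=4∈[2,4].
(2·3+1)(2·1+1)(2·4+1) = 189
Δ: 0! 6! 2! / 9! → 1/252
sum: t=0:+1/36 = 1/36
3j²(3 1 4; 0 0 0) = Δ·Π!·Σ² = 4/63  (sign +1)
sum: t=0:+1/96 = 1/96
3j²(3 1 4; -1 -1 2) = Δ·Π!·Σ² = 5/84  (sign +1)
combine: 4πI² = 189·4/63·5/84 = 5/7
take √, sign +1: I = 0.23841361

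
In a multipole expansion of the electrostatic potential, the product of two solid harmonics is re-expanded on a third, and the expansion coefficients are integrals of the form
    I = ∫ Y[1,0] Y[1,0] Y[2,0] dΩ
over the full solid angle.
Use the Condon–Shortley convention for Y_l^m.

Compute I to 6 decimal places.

m-sum 0 ✓  L=4 even ✓  0≤2≤2 ✓
Π(2lᵢ+1) = 3×3×5 = 45
triangle coeff Δ(1,1,2) = 1/30
Σ_t [0,0]: t=0:+1/1 = 1/1
(3j)²=2/15 [(1 1 2; 0 0 0)], sign=+1
(m-triple is (0,0,0) — same symbol as above.)
⇒ 4πI² = 4/5
I = (+1)√(4/5/(4π)) = 0.25231325

0.252313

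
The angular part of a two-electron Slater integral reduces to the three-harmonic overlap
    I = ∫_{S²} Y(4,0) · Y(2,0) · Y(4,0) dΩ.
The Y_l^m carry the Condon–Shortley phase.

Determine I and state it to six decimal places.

m-sum 0 ✓  L=10 even ✓  2≤4≤6 ✓
Π(2lᵢ+1) = 9×5×9 = 405
triangle coeff Δ(4,2,4) = 1/13860
Σ_t [0,2]: t=0:+1/192 t=1:−1/36 t=2:+1/192 = -5/288
(3j)²=20/693 [(4 2 4; 0 0 0)], sign=-1
(m-triple is (0,0,0) — same symbol as above.)
⇒ 4πI² = 2000/5929
I = (+1)√(2000/5929/(4π)) = 0.16383977

0.163840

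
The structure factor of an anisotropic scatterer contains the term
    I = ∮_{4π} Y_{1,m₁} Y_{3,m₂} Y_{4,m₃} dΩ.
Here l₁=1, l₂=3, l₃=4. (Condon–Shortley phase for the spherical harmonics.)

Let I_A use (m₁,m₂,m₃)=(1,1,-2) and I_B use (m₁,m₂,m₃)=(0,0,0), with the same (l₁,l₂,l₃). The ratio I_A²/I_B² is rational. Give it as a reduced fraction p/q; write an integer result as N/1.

15/16

Shared (l₁,l₂,l₃)=(1,3,4): N and (l;000)² cancel in I_A²/I_B².
A: Δ = 0!·2!·6!/9! = 1/252; Racah Σ t=0..0: t=0:+1/96 = 1/96; ⇒ 3j(1 3 4; 1 1 -2)² = 5/84, sgn +1
B: Δ = 0!·2!·6!/9! = 1/252; Racah Σ t=0..0: t=0:+1/36 = 1/36; ⇒ 3j(1 3 4; 0 0 0)² = 4/63, sgn +1
I_A²/I_B² = (5/84)/(4/63) = 15/16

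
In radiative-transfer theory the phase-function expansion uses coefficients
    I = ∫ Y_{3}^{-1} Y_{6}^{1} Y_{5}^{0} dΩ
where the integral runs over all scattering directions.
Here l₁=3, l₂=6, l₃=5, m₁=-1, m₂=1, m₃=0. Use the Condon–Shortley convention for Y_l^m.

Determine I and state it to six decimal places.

-0.077843

m-sum 0 ✓  L=14 even ✓  3≤5≤9 ✓
Π(2lᵢ+1) = 7×13×11 = 1001
triangle coeff Δ(3,6,5) = 1/675675
Σ_t [1,3]: t=1:−1/8640 t=2:+1/2304 t=3:−1/8640 = 7/34560
(3j)²=7/429 [(3 6 5; 0 0 0)], sign=-1
Σ_t [2,4]: t=2:+1/5760 t=3:−1/3456 t=4:+1/34560 = -1/11520
(3j)²=2/429 [(3 6 5; -1 1 0)], sign=+1
⇒ 4πI² = 98/1287
I = (-1)√(98/1287/(4π)) = -0.07784287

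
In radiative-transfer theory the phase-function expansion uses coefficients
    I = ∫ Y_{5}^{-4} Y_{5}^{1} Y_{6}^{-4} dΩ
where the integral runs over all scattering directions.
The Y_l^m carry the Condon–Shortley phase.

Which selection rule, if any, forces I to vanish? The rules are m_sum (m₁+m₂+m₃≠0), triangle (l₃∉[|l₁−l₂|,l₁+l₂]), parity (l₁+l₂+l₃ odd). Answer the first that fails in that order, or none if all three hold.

m_sum

Σmᵢ = -7  ✗
l₃∈[|l₁−l₂|,l₁+l₂]=[0,10], have l₃=6
Σlᵢ = 16 ⇒ even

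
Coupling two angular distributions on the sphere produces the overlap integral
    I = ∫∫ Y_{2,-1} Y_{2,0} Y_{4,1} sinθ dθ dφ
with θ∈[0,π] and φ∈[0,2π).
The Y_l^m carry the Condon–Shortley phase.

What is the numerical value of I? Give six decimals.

m-sum 0 ✓  L=8 even ✓  0≤4≤4 ✓
Π(2lᵢ+1) = 5×5×9 = 225
triangle coeff Δ(2,2,4) = 1/630
Σ_t [0,0]: t=0:+1/16 = 1/16
(3j)²=2/35 [(2 2 4; 0 0 0)], sign=+1
Σ_t [0,0]: t=0:+1/24 = 1/24
(3j)²=1/21 [(2 2 4; -1 0 1)], sign=-1
⇒ 4πI² = 30/49
I = (-1)√(30/49/(4π)) = -0.22072812

-0.220728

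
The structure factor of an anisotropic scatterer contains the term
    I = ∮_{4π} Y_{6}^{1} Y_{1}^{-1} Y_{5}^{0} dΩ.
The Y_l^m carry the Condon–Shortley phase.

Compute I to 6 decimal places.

-0.187239

Checks pass: Σm=0; 12 even; l₃=5∈[5,7].
(2·6+1)(2·1+1)(2·5+1) = 429
Δ: 2! 10! 0! / 13! → 1/858
sum: t=1:−1/14400 = -1/14400
3j²(6 1 5; 0 0 0) = Δ·Π!·Σ² = 6/143  (sign +1)
sum: t=0:+1/28800 = 1/28800
3j²(6 1 5; 1 -1 0) = Δ·Π!·Σ² = 7/286  (sign -1)
combine: 4πI² = 429·6/143·7/286 = 63/143
take √, sign -1: I = -0.18723944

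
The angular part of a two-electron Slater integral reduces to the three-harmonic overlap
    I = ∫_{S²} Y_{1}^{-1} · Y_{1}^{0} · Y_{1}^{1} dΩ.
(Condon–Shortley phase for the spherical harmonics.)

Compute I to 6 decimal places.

l₁+l₂+l₃=3 is odd: 3j(l;000)=0 ⇒ I=0

0.000000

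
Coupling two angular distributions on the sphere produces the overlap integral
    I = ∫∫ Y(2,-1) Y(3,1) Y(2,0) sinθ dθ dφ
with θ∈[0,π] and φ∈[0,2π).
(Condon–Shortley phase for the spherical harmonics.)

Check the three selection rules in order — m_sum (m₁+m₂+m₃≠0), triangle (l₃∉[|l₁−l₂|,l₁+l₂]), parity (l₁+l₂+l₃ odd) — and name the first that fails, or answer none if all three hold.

parity

m₁+m₂+m₃ = -1 + 1 + 0 = 0  ✓
triangle: |2−3|=1 ≤ l₃=2 ≤ 2+3=5  ✓
parity: l₁+l₂+l₃ = 7 is odd  ✗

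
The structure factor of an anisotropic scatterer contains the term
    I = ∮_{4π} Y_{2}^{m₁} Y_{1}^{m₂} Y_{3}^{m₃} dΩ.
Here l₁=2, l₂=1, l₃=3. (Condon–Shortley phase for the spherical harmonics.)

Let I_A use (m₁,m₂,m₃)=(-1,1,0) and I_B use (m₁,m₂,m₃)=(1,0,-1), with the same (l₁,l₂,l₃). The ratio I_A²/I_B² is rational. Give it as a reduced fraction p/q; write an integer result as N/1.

3/8

l's match ⇒ only the (l;m) 3-j factors differ between A and B.
A: triangle coeff Δ(2,1,3) = 1/105; Σ_t [0,0]: t=0:+1/12 = 1/12; (3j)²=1/35 [(2 1 3; -1 1 0)], sign=-1
B: triangle coeff Δ(2,1,3) = 1/105; Σ_t [0,0]: t=0:+1/6 = 1/6; (3j)²=8/105 [(2 1 3; 1 0 -1)], sign=+1
I_A²/I_B² = (1/35)/(8/105) = 3/8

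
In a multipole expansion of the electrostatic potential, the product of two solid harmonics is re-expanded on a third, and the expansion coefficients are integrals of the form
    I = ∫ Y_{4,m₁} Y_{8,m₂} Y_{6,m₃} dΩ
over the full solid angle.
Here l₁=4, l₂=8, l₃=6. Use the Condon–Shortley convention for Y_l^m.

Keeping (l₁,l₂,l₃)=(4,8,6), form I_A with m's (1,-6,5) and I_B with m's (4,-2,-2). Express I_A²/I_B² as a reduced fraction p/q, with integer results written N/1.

Same 4,8,6: normalisation and zero-m 3j drop out of the ratio.
A: Δ: 6! 2! 10! / 19! → 1/23279256; sum: t=1:−1/87091200 t=2:+1/174182400 = -1/174182400; 3j²(4 8 6; 1 -6 5) = Δ·Π!·Σ² = 55/7752  (sign +1)
B: Δ: 6! 2! 10! / 19! → 1/23279256; sum: t=0:+1/24883200 = 1/24883200; 3j²(4 8 6; 4 -2 -2) = Δ·Π!·Σ² = 980/138567  (sign +1)
I_A²/I_B² = (55/7752)/(980/138567) = 1573/1568

1573/1568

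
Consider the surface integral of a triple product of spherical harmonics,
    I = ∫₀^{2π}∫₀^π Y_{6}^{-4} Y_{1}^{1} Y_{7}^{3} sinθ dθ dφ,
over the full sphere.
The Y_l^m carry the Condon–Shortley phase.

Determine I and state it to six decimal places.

-0.085707

Rules hold: Σm=0, L=14 even, 5≤7≤7.
N = 13·3·15 = 585
Δ = 0!·12!·2!/15! = 1/1365
Racah Σ t=0..0: t=0:+1/518400 = 1/518400
⇒ 3j(6 1 7; 0 0 0)² = 7/195, sgn -1
Racah Σ t=0..0: t=0:+1/14515200 = 1/14515200
⇒ 3j(6 1 7; -4 1 3)² = 2/455, sgn +1
4πI² = N·(3j₀)²·(3jₘ)² = 6/65
I = -1·√(0.0923077/4π) = -0.08570655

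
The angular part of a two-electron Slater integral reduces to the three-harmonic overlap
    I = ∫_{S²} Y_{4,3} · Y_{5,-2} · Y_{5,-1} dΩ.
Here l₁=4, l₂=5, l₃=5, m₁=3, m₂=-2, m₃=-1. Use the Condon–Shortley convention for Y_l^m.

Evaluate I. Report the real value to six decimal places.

-0.048522

m-sum 0 ✓  L=14 even ✓  1≤5≤9 ✓
Π(2lᵢ+1) = 9×11×11 = 1089
triangle coeff Δ(4,5,5) = 1/3153150
Σ_t [0,4]: t=0:+1/69120 t=1:−1/1728 t=2:+1/576 t=3:−1/1728 t=4:+1/69120 = 7/11520
(3j)²=2/143 [(4 5 5; 0 0 0)], sign=-1
Σ_t [0,1]: t=0:+1/5184 t=1:−1/6912 = 1/20736
(3j)²=5/2574 [(4 5 5; 3 -2 -1)], sign=+1
⇒ 4πI² = 5/169
I = (-1)√(5/169/(4π)) = -0.04852178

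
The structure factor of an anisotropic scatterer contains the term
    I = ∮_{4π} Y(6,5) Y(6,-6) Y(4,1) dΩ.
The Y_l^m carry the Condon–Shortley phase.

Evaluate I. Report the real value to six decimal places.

m-sum 0 ✓  L=16 even ✓  0≤4≤12 ✓
Π(2lᵢ+1) = 13×13×9 = 1521
triangle coeff Δ(6,6,4) = 1/15315300
Σ_t [2,6]: t=2:+1/829440 t=3:−1/25920 t=4:+1/9216 t=5:−1/25920 t=6:+1/829440 = 7/207360
(3j)²=28/2431 [(6 6 4; 0 0 0)], sign=+1
Σ_t [0,0]: t=0:+1/5806080 = 1/5806080
(3j)²=165/6188 [(6 6 4; 5 -6 1)], sign=-1
⇒ 4πI² = 135/289
I = (-1)√(135/289/(4π)) = -0.19280266

-0.192803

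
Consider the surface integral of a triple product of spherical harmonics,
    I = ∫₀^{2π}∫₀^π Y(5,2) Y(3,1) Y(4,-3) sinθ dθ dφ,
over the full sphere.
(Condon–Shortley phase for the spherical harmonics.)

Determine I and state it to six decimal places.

Rules hold: Σm=0, L=12 even, 2≤4≤8.
N = 11·7·9 = 693
Δ = 4!·6!·2!/13! = 1/180180
Racah Σ t=1..3: t=1:−1/576 t=2:+1/144 t=3:−1/576 = 1/288
⇒ 3j(5 3 4; 0 0 0)² = 20/1001, sgn +1
Racah Σ t=2..3: t=2:+1/960 t=3:−1/4320 = 7/8640
⇒ 3j(5 3 4; 2 1 -3)² = 343/12870, sgn -1
4πI² = N·(3j₀)²·(3jₘ)² = 686/1859
I = -1·√(0.369016/4π) = -0.17136315

-0.171363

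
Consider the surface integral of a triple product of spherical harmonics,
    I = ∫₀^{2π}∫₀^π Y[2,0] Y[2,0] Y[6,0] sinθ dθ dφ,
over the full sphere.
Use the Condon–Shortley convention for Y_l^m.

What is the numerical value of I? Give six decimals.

triangle: need 0≤l₃≤4, have 6; I=0

0.000000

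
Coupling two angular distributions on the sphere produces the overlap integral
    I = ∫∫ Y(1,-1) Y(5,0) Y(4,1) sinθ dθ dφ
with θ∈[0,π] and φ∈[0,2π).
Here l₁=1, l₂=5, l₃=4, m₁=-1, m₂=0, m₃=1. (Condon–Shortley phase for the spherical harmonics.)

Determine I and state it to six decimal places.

0.155288

m-sum 0 ✓  L=10 even ✓  4≤4≤6 ✓
Π(2lᵢ+1) = 3×11×9 = 297
triangle coeff Δ(1,5,4) = 1/495
Σ_t [1,1]: t=1:−1/576 = -1/576
(3j)²=5/99 [(1 5 4; 0 0 0)], sign=-1
Σ_t [2,2]: t=2:+1/1440 = 1/1440
(3j)²=2/99 [(1 5 4; -1 0 1)], sign=-1
⇒ 4πI² = 10/33
I = (+1)√(10/33/(4π)) = 0.15528807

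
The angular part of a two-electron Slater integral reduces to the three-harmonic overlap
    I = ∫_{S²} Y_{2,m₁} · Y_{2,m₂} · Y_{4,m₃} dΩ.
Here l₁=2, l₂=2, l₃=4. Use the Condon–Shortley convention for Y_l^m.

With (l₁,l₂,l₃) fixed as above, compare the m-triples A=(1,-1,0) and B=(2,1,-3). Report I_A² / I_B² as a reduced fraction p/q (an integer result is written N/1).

16/35

Shared (l₁,l₂,l₃)=(2,2,4): N and (l;000)² cancel in I_A²/I_B².
A: Δ = 0!·4!·4!/9! = 1/630; Racah Σ t=0..0: t=0:+1/36 = 1/36; ⇒ 3j(2 2 4; 1 -1 0)² = 8/315, sgn +1
B: Δ = 0!·4!·4!/9! = 1/630; Racah Σ t=0..0: t=0:+1/144 = 1/144; ⇒ 3j(2 2 4; 2 1 -3)² = 1/18, sgn -1
I_A²/I_B² = (8/315)/(1/18) = 16/35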